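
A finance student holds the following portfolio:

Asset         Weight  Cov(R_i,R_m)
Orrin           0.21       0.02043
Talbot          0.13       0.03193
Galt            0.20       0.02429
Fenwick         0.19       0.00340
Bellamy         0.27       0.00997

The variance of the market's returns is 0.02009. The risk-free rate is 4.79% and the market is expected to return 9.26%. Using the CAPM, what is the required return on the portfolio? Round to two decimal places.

β_Orrin = 0.02043 / 0.02009 = 1.0169
β_Talbot = 0.03193 / 0.02009 = 1.5893
β_Galt = 0.02429 / 0.02009 = 1.2091
β_Fenwick = 0.00340 / 0.02009 = 0.1692
β_Bellamy = 0.00997 / 0.02009 = 0.4963
β_P = Σ w_i β_i = 0.21×1.0169 + 0.13×1.5893 + 0.20×1.2091 + 0.19×0.1692 + 0.27×0.4963 = 0.8281
MRP = 9.26% − 4.79% = 4.47%
E(R_P) = R_f + β_P × MRP = 4.79% + 0.8281 × 4.47% = 8.49%

8.49%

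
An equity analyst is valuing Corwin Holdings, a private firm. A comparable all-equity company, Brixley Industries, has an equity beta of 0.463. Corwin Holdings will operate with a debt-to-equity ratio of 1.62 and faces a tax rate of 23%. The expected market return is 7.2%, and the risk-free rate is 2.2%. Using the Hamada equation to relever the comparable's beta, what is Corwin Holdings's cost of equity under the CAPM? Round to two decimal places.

7.40%

β_L = β_U × [1 + (1 − t)(D/E)] = 0.463 × [1 + (1 − 0.23) × 1.62]
    = 0.463 × [1 + 0.77 × 1.62] = 0.463 × 2.2474 = 1.0405
MRP = 7.2% − 2.2% = 5.00%
E(R) = R_f + β_L × MRP = 2.2% + 1.0405 × 5.0% = 7.40%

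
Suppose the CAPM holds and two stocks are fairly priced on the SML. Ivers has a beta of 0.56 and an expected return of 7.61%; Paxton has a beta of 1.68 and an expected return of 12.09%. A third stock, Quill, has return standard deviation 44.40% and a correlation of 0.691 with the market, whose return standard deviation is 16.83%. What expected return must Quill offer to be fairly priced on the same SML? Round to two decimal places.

12.66%

MRP = (12.09% − 7.61%) / (1.68 − 0.56) = 4.0000%
R_f = 7.61% − 0.56 × 4.0000% = 5.3700%
β_Quill = ρ·σ_i/σ_m = 0.691 × 44.40 / 16.83 = 1.8230
E(R_Quill) = R_f + β × MRP = 5.3700% + 1.8230 × 4.0000% = 12.66%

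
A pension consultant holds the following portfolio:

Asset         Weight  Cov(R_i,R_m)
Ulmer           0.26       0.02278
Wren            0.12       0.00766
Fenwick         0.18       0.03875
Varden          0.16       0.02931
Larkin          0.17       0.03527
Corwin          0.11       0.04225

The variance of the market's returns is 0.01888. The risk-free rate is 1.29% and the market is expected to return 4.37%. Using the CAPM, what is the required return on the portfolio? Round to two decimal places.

6.05%

β_Ulmer = 0.02278 / 0.01888 = 1.2066
β_Wren = 0.00766 / 0.01888 = 0.4057
β_Fenwick = 0.03875 / 0.01888 = 2.0524
β_Varden = 0.02931 / 0.01888 = 1.5524
β_Larkin = 0.03527 / 0.01888 = 1.8681
β_Corwin = 0.04225 / 0.01888 = 2.2378
β_P = Σ w_i β_i = 0.26×1.2066 + 0.12×0.4057 + 0.18×2.0524 + 0.16×1.5524 + 0.17×1.8681 + 0.11×2.2378 = 1.5440
MRP = 4.37% − 1.29% = 3.08%
E(R_P) = R_f + β_P × MRP = 1.29% + 1.5440 × 3.08% = 6.05%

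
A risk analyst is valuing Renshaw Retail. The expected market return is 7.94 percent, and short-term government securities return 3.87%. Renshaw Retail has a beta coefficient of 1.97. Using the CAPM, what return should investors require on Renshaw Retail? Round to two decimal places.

11.89%

Market risk premium = E(R_m) − R_f = 7.94% − 3.87% = 4.07%
E(R) = R_f + β × MRP = 3.87% + 1.97 × 4.07% = 11.89%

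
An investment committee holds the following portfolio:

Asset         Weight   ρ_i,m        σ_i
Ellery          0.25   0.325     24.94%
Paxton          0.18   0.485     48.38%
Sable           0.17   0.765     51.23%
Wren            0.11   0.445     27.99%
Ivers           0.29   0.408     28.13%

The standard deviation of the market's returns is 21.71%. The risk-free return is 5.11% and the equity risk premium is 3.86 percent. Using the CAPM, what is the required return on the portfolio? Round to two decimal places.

8.24%

β_Ellery = 0.325 × 24.94% / 21.71% = 0.3734
β_Paxton = 0.485 × 48.38% / 21.71% = 1.0808
β_Sable = 0.765 × 51.23% / 21.71% = 1.8052
β_Wren = 0.445 × 27.99% / 21.71% = 0.5737
β_Ivers = 0.408 × 28.13% / 21.71% = 0.5287
β_P = Σ w_i β_i = 0.25×0.3734 + 0.18×1.0808 + 0.17×1.8052 + 0.11×0.5737 + 0.29×0.5287 = 0.8112
E(R_P) = R_f + β_P × MRP = 5.11% + 0.8112 × 3.86% = 8.24%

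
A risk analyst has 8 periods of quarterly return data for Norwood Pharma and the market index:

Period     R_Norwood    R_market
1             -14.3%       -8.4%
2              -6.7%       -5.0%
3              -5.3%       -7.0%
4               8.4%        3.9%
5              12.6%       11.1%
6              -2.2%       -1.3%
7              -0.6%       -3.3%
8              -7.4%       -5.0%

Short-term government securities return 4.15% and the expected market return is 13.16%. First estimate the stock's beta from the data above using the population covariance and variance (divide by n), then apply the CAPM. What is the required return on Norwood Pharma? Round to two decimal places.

Mean R_i = (-14.3 − 6.7 − 5.3 + 8.4 + 12.6 − 2.2 − 0.6 − 7.4) / 8 = -1.9375%
Mean R_m = (-8.4 − 5.0 − 7.0 + 3.9 + 11.1 − 1.3 − 3.3 − 5.0) / 8 = -1.8750%
Σ(R_i − R̄_i)(R_m − R̄_m) = 376.1175  ⇒  Cov = 376.1175 / 8 = 47.0147
Σ(R_m − R̄_m)² = 292.4350  ⇒  Var(R_m) = 292.4350 / 8 = 36.5544
β = Cov / Var(R_m) = 47.0147 / 36.5544 = 1.2862
MRP = 13.16% − 4.15% = 9.01%
E(R) = R_f + β × MRP = 4.15% + 1.2862 × 9.01% = 15.74%

15.74%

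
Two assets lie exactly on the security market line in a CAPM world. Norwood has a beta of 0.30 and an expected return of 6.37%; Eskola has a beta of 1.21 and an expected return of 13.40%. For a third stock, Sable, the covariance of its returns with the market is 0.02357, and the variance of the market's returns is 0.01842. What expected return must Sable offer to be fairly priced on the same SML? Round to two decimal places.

13.94%

MRP = (13.40% − 6.37%) / (1.21 − 0.30) = 7.7253%
R_f = 6.37% − 0.30 × 7.7253% = 4.0524%
β_Sable = Cov / Var(R_m) = 0.02357 / 0.01842 = 1.2796
E(R_Sable) = R_f + β × MRP = 4.0524% + 1.2796 × 7.7253% = 13.94%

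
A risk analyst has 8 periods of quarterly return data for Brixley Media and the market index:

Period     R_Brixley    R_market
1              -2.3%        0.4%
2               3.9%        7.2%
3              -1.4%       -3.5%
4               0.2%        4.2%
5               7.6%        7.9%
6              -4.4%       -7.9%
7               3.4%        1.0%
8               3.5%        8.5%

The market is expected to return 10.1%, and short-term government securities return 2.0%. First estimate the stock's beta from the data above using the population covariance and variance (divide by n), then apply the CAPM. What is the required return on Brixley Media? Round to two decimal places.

Mean R_i = (-2.3 + 3.9 − 1.4 + 0.2 + 7.6 − 4.4 + 3.4 + 3.5) / 8 = 1.3125%
Mean R_m = (0.4 + 7.2 − 3.5 + 4.2 + 7.9 − 7.9 + 1.0 + 8.5) / 8 = 2.2250%
Σ(R_i − R̄_i)(R_m − R̄_m) = 137.4875  ⇒  Cov = 137.4875 / 8 = 17.1859
Σ(R_m − R̄_m)² = 240.3550  ⇒  Var(R_m) = 240.3550 / 8 = 30.0444
β = Cov / Var(R_m) = 17.1859 / 30.0444 = 0.5720
MRP = 10.1% − 2.0% = 8.10%
E(R) = R_f + β × MRP = 2.0% + 0.5720 × 8.1% = 6.63%

6.63%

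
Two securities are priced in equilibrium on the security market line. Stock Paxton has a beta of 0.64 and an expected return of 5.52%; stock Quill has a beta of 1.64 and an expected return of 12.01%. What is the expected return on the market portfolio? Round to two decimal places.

Both satisfy E(R) = R_f + β·MRP, so the slope of the SML is
MRP = (12.01% − 5.52%) / (1.64 − 0.64) = 6.49% / 1.00 = 6.4900%
R_f = E(R_Paxton) − β_Paxton·MRP = 5.52% − 0.64 × 6.4900% = 1.3664%
E(R_m) = R_f + MRP = 1.3664% + 6.4900% = 7.86%

7.86%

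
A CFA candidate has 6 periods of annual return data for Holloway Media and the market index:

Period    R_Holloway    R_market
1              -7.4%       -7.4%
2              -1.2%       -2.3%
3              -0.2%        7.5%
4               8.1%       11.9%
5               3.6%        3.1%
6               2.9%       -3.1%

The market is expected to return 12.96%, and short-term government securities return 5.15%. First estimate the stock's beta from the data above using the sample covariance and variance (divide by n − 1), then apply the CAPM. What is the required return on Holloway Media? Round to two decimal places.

9.49%

Mean R_i = (-7.4 − 1.2 − 0.2 + 8.1 + 3.6 + 2.9) / 6 = 0.9667%
Mean R_m = (-7.4 − 2.3 + 7.5 + 11.9 + 3.1 − 3.1) / 6 = 1.6167%
Σ(R_i − R̄_i)(R_m − R̄_m) = 145.2033  ⇒  Cov = 145.2033 / 5 = 29.0407
Σ(R_m − R̄_m)² = 261.4483  ⇒  Var(R_m) = 261.4483 / 5 = 52.2897
β = Cov / Var(R_m) = 29.0407 / 52.2897 = 0.5554
MRP = 12.96% − 5.15% = 7.81%
E(R) = R_f + β × MRP = 5.15% + 0.5554 × 7.81% = 9.49%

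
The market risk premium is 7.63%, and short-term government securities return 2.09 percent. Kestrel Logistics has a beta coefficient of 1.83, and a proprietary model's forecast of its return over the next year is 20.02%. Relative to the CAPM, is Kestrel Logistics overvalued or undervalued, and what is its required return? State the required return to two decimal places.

Undervalued; required return 16.05%

Required return = R_f + β·MRP = 2.09% + 1.83 × 7.63% = 16.05%
Forecast 20.02% > required 16.05% → the stock plots above the SML → undervalued.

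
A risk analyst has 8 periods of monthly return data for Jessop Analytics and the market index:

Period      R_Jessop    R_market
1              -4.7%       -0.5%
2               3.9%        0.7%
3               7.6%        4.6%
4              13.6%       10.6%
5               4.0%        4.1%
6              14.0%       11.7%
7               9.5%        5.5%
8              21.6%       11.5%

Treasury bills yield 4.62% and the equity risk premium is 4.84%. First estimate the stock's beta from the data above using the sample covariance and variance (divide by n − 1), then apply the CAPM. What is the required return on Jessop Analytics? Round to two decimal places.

12.07%

Mean R_i = (-4.7 + 3.9 + 7.6 + 13.6 + 4.0 + 14.0 + 9.5 + 21.6) / 8 = 8.6875%
Mean R_m = (-0.5 + 0.7 + 4.6 + 10.6 + 4.1 + 11.7 + 5.5 + 11.5) / 8 = 6.0250%
Σ(R_i − R̄_i)(R_m − R̄_m) = 246.3125  ⇒  Cov = 246.3125 / 7 = 35.1875
Σ(R_m − R̄_m)² = 160.0550  ⇒  Var(R_m) = 160.0550 / 7 = 22.8650
β = Cov / Var(R_m) = 35.1875 / 22.8650 = 1.5389
E(R) = R_f + β × MRP = 4.62% + 1.5389 × 4.84% = 12.07%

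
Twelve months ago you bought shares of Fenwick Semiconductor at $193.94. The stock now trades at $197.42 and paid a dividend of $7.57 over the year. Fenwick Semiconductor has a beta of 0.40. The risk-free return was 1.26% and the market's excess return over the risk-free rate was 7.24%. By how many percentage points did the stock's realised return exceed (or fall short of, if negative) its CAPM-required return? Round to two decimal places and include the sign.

+1.54%

Realised HPR = (P1 + D1 − P0) / P0 = (197.42 + 7.57 − 193.94) / 193.94 = 11.05 / 193.94 = 5.6976%
CAPM required = R_f + β·MRP = 1.26% + 0.40 × 7.24% = 4.1560%
α = realised − required = 5.6976% − 4.1560% = +1.54%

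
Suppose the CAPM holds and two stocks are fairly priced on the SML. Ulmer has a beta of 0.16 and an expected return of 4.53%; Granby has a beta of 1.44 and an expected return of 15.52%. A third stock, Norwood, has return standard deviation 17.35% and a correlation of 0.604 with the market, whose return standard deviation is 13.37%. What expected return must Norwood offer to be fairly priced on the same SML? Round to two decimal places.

9.89%

MRP = (15.52% − 4.53%) / (1.44 − 0.16) = 8.5859%
R_f = 4.53% − 0.16 × 8.5859% = 3.1563%
β_Norwood = ρ·σ_i/σ_m = 0.604 × 17.35 / 13.37 = 0.7838
E(R_Norwood) = R_f + β × MRP = 3.1563% + 0.7838 × 8.5859% = 9.89%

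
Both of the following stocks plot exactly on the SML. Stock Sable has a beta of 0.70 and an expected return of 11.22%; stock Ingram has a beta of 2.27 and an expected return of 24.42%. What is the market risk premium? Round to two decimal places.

Both satisfy E(R) = R_f + β·MRP, so the slope of the SML is
MRP = (24.42% − 11.22%) / (2.27 − 0.70) = 13.20% / 1.57 = 8.4076%

8.41%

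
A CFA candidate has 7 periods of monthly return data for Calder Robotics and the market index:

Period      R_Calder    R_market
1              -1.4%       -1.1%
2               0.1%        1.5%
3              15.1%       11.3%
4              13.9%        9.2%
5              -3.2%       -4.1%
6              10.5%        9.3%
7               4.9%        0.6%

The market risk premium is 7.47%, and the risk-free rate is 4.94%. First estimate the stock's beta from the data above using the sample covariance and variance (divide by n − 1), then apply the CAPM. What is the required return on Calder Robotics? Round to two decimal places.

13.92%

Mean R_i = (-1.4 + 0.1 + 15.1 + 13.9 − 3.2 + 10.5 + 4.9) / 7 = 5.7000%
Mean R_m = (-1.1 + 1.5 + 11.3 + 9.2 − 4.1 + 9.3 + 0.6) / 7 = 3.8143%
Σ(R_i − R̄_i)(R_m − R̄_m) = 261.7200  ⇒  Cov = 261.7200 / 6 = 43.6200
Σ(R_m − R̄_m)² = 217.6086  ⇒  Var(R_m) = 217.6086 / 6 = 36.2681
β = Cov / Var(R_m) = 43.6200 / 36.2681 = 1.2027
E(R) = R_f + β × MRP = 4.94% + 1.2027 × 7.47% = 13.92%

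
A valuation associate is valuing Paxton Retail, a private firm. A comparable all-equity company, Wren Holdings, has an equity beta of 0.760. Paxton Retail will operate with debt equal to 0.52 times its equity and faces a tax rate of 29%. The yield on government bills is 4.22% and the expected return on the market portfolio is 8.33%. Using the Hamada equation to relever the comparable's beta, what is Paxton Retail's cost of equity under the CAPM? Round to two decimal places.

β_L = β_U × [1 + (1 − t)(D/E)] = 0.760 × [1 + (1 − 0.29) × 0.52]
    = 0.760 × [1 + 0.71 × 0.52] = 0.760 × 1.3692 = 1.0406
MRP = 8.33% − 4.22% = 4.11%
E(R) = R_f + β_L × MRP = 4.22% + 1.0406 × 4.11% = 8.50%

8.50%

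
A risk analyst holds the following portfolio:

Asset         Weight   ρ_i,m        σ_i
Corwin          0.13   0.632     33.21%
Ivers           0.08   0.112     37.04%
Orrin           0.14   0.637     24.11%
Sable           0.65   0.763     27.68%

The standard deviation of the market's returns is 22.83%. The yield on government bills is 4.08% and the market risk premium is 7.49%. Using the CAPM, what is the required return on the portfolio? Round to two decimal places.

10.29%

β_Corwin = 0.632 × 33.21% / 22.83% = 0.9193
β_Ivers = 0.112 × 37.04% / 22.83% = 0.1817
β_Orrin = 0.637 × 24.11% / 22.83% = 0.6727
β_Sable = 0.763 × 27.68% / 22.83% = 0.9251
β_P = Σ w_i β_i = 0.13×0.9193 + 0.08×0.1817 + 0.14×0.6727 + 0.65×0.9251 = 0.8295
E(R_P) = R_f + β_P × MRP = 4.08% + 0.8295 × 7.49% = 10.29%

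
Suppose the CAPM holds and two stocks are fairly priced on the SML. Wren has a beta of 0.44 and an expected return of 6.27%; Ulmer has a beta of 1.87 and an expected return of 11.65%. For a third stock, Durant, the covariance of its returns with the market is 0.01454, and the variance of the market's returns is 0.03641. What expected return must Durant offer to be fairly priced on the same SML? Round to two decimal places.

MRP = (11.65% − 6.27%) / (1.87 − 0.44) = 3.7622%
R_f = 6.27% − 0.44 × 3.7622% = 4.6146%
β_Durant = Cov / Var(R_m) = 0.01454 / 0.03641 = 0.3993
E(R_Durant) = R_f + β × MRP = 4.6146% + 0.3993 × 3.7622% = 6.12%

6.12%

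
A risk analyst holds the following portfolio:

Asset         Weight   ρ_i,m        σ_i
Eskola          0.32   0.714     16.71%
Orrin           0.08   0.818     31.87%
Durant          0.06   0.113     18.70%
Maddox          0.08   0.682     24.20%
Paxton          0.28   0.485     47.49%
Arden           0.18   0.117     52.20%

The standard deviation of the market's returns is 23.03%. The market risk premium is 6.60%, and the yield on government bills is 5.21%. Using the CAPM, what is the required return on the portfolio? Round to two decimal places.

β_Eskola = 0.714 × 16.71% / 23.03% = 0.5181
β_Orrin = 0.818 × 31.87% / 23.03% = 1.1320
β_Durant = 0.113 × 18.70% / 23.03% = 0.0918
β_Maddox = 0.682 × 24.20% / 23.03% = 0.7166
β_Paxton = 0.485 × 47.49% / 23.03% = 1.0001
β_Arden = 0.117 × 52.20% / 23.03% = 0.2652
β_P = Σ w_i β_i = 0.32×0.5181 + 0.08×1.1320 + 0.06×0.0918 + 0.08×0.7166 + 0.28×1.0001 + 0.18×0.2652 = 0.6470
E(R_P) = R_f + β_P × MRP = 5.21% + 0.6470 × 6.60% = 9.48%

9.48%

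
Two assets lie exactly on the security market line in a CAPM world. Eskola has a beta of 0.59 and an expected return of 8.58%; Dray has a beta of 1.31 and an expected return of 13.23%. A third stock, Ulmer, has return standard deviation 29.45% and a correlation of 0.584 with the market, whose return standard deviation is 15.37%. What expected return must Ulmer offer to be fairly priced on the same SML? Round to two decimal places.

MRP = (13.23% − 8.58%) / (1.31 − 0.59) = 6.4583%
R_f = 8.58% − 0.59 × 6.4583% = 4.7696%
β_Ulmer = ρ·σ_i/σ_m = 0.584 × 29.45 / 15.37 = 1.1190
E(R_Ulmer) = R_f + β × MRP = 4.7696% + 1.1190 × 6.4583% = 12.00%

12.00%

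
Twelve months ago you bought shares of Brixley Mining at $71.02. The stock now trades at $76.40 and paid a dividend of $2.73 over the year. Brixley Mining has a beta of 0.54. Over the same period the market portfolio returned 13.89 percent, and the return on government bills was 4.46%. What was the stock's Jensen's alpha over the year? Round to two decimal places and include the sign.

Realised HPR = (P1 + D1 − P0) / P0 = (76.40 + 2.73 − 71.02) / 71.02 = 8.11 / 71.02 = 11.4193%
MRP = 13.89% − 4.46% = 9.43%
CAPM required = R_f + β·MRP = 4.46% + 0.54 × 9.43% = 9.5522%
α = realised − required = 11.4193% − 9.5522% = +1.87%

+1.87%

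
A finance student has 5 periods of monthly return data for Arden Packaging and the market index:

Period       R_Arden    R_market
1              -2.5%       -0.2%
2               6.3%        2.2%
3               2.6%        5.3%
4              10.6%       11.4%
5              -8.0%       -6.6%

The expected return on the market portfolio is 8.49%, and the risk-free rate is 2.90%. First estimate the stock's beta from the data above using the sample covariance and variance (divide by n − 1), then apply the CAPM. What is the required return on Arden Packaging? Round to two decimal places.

8.58%

Mean R_i = (-2.5 + 6.3 + 2.6 + 10.6 − 8.0) / 5 = 1.8000%
Mean R_m = (-0.2 + 2.2 + 5.3 + 11.4 − 6.6) / 5 = 2.4200%
Σ(R_i − R̄_i)(R_m − R̄_m) = 180.0000  ⇒  Cov = 180.0000 / 4 = 45.0000
Σ(R_m − R̄_m)² = 177.2080  ⇒  Var(R_m) = 177.2080 / 4 = 44.3020
β = Cov / Var(R_m) = 45.0000 / 44.3020 = 1.0158
MRP = 8.49% − 2.90% = 5.59%
E(R) = R_f + β × MRP = 2.90% + 1.0158 × 5.59% = 8.58%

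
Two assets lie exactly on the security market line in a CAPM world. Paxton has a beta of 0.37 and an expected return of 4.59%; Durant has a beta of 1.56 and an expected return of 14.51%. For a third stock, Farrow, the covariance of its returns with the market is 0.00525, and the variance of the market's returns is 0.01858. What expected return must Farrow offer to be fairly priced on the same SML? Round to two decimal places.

3.86%

MRP = (14.51% − 4.59%) / (1.56 − 0.37) = 8.3361%
R_f = 4.59% − 0.37 × 8.3361% = 1.5056%
β_Farrow = Cov / Var(R_m) = 0.00525 / 0.01858 = 0.2826
E(R_Farrow) = R_f + β × MRP = 1.5056% + 0.2826 × 8.3361% = 3.86%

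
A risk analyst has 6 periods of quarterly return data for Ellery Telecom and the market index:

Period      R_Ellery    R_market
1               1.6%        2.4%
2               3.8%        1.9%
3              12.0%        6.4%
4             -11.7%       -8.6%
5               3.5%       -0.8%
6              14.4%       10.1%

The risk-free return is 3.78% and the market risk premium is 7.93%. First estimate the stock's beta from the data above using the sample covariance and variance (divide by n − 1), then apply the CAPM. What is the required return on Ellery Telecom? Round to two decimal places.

14.84%

Mean R_i = (1.6 + 3.8 + 12.0 − 11.7 + 3.5 + 14.4) / 6 = 3.9333%
Mean R_m = (2.4 + 1.9 + 6.4 − 8.6 − 0.8 + 10.1) / 6 = 1.9000%
Σ(R_i − R̄_i)(R_m − R̄_m) = 286.2800  ⇒  Cov = 286.2800 / 5 = 57.2560
Σ(R_m − R̄_m)² = 205.2800  ⇒  Var(R_m) = 205.2800 / 5 = 41.0560
β = Cov / Var(R_m) = 57.2560 / 41.0560 = 1.3946
E(R) = R_f + β × MRP = 3.78% + 1.3946 × 7.93% = 14.84%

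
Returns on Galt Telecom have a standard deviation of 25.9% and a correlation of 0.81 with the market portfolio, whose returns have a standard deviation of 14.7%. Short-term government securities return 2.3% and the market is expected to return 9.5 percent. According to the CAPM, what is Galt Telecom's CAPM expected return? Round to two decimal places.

12.58%

β = ρ × σ_i / σ_m = 0.81 × 25.9% / 14.7% = 1.4271
MRP = 9.5% − 2.3% = 7.20%
E(R) = 2.3% + 1.4271 × 7.2% = 12.58%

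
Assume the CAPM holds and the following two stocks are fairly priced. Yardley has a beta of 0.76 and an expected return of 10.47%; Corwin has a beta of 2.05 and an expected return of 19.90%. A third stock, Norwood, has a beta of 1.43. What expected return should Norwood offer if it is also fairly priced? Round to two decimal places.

MRP (SML slope) = (19.90% − 10.47%) / (2.05 − 0.76) = 9.43% / 1.29 = 7.3101%
R_f (intercept) = 10.47% − 0.76 × 7.3101% = 4.9143%
E(R_Norwood) = R_f + β × MRP = 4.9143% + 1.43 × 7.3101% = 15.37%

15.37%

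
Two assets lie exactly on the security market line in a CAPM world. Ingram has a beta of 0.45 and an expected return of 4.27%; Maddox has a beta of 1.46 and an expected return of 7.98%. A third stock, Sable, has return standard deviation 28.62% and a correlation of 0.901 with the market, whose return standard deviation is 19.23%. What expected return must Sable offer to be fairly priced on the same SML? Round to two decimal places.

MRP = (7.98% − 4.27%) / (1.46 − 0.45) = 3.6733%
R_f = 4.27% − 0.45 × 3.6733% = 2.6170%
β_Sable = ρ·σ_i/σ_m = 0.901 × 28.62 / 19.23 = 1.3410
E(R_Sable) = R_f + β × MRP = 2.6170% + 1.3410 × 3.6733% = 7.54%

7.54%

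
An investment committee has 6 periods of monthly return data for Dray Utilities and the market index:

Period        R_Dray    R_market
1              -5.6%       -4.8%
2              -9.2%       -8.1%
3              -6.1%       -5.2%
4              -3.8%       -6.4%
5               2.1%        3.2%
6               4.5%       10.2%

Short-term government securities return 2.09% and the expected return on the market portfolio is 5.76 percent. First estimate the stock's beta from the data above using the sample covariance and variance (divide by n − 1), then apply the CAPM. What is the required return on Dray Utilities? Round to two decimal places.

Mean R_i = (-5.6 − 9.2 − 6.1 − 3.8 + 2.1 + 4.5) / 6 = -3.0167%
Mean R_m = (-4.8 − 8.1 − 5.2 − 6.4 + 3.2 + 10.2) / 6 = -1.8500%
Σ(R_i − R̄_i)(R_m − R̄_m) = 176.5750  ⇒  Cov = 176.5750 / 5 = 35.3150
Σ(R_m − R̄_m)² = 250.3950  ⇒  Var(R_m) = 250.3950 / 5 = 50.0790
β = Cov / Var(R_m) = 35.3150 / 50.0790 = 0.7052
MRP = 5.76% − 2.09% = 3.67%
E(R) = R_f + β × MRP = 2.09% + 0.7052 × 3.67% = 4.68%

4.68%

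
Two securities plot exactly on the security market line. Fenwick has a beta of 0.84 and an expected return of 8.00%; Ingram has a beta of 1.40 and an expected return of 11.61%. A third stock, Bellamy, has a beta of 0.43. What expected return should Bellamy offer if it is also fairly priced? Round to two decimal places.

5.36%

MRP (SML slope) = (11.61% − 8.00%) / (1.40 − 0.84) = 3.61% / 0.56 = 6.4464%
R_f (intercept) = 8.00% − 0.84 × 6.4464% = 2.5850%
E(R_Bellamy) = R_f + β × MRP = 2.5850% + 0.43 × 6.4464% = 5.36%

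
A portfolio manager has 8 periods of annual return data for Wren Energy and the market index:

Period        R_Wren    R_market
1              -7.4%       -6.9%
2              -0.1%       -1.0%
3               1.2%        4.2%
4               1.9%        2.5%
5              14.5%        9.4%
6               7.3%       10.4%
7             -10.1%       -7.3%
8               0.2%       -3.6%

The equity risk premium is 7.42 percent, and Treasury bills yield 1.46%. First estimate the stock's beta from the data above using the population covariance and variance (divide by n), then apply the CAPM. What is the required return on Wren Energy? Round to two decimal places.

9.13%

Mean R_i = (-7.4 − 0.1 + 1.2 + 1.9 + 14.5 + 7.3 − 10.1 + 0.2) / 8 = 0.9375%
Mean R_m = (-6.9 − 1.0 + 4.2 + 2.5 + 9.4 + 10.4 − 7.3 − 3.6) / 8 = 0.9625%
Σ(R_i − R̄_i)(R_m − R̄_m) = 338.9613  ⇒  Cov = 338.9613 / 8 = 42.3702
Σ(R_m − R̄_m)² = 327.8588  ⇒  Var(R_m) = 327.8588 / 8 = 40.9824
β = Cov / Var(R_m) = 42.3702 / 40.9824 = 1.0339
E(R) = R_f + β × MRP = 1.46% + 1.0339 × 7.42% = 9.13%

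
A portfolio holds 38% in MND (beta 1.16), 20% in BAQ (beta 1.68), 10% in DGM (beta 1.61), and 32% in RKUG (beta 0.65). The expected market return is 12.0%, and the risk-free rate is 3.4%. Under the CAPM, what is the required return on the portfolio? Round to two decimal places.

β_P = Σ w_i β_i = 0.38×1.16 + 0.20×1.68 + 0.10×1.61 + 0.32×0.65 = 1.1458
MRP = 12.0% − 3.4% = 8.60%
E(R_P) = R_f + β_P × MRP = 3.4% + 1.1458 × 8.6% = 13.25%

13.25%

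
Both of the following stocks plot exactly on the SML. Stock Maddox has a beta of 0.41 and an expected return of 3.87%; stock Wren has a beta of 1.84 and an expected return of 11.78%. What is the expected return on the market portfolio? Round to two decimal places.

7.13%

Both satisfy E(R) = R_f + β·MRP, so the slope of the SML is
MRP = (11.78% − 3.87%) / (1.84 − 0.41) = 7.91% / 1.43 = 5.5315%
R_f = E(R_Maddox) − β_Maddox·MRP = 3.87% − 0.41 × 5.5315% = 1.6021%
E(R_m) = R_f + MRP = 1.6021% + 5.5315% = 7.13%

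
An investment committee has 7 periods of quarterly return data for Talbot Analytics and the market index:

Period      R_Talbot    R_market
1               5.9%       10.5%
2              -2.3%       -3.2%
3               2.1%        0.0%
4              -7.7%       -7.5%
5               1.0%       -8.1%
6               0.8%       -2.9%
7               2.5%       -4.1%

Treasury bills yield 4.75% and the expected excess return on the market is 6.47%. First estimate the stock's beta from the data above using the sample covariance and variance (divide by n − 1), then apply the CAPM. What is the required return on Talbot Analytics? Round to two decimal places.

7.83%

Mean R_i = (5.9 − 2.3 + 2.1 − 7.7 + 1.0 + 0.8 + 2.5) / 7 = 0.3286%
Mean R_m = (10.5 − 3.2 + 0.0 − 7.5 − 8.1 − 2.9 − 4.1) / 7 = -2.1857%
Σ(R_i − R̄_i)(R_m − R̄_m) = 111.4171  ⇒  Cov = 111.4171 / 6 = 18.5695
Σ(R_m − R̄_m)² = 234.1286  ⇒  Var(R_m) = 234.1286 / 6 = 39.0214
β = Cov / Var(R_m) = 18.5695 / 39.0214 = 0.4759
E(R) = R_f + β × MRP = 4.75% + 0.4759 × 6.47% = 7.83%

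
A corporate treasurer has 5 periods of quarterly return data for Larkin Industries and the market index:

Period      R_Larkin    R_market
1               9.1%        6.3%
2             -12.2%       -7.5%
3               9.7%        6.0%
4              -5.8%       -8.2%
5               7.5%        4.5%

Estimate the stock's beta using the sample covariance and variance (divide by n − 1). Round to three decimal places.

1.307

Mean R_i = (9.1 − 12.2 + 9.7 − 5.8 + 7.5) / 5 = 1.6600%
Mean R_m = (6.3 − 7.5 + 6.0 − 8.2 + 4.5) / 5 = 0.2200%
Σ(R_i − R̄_i)(R_m − R̄_m) = 286.5140  ⇒  Cov = 286.5140 / 4 = 71.6285
Σ(R_m − R̄_m)² = 219.1880  ⇒  Var(R_m) = 219.1880 / 4 = 54.7970
β = Cov / Var(R_m) = 71.6285 / 54.7970 = 1.3072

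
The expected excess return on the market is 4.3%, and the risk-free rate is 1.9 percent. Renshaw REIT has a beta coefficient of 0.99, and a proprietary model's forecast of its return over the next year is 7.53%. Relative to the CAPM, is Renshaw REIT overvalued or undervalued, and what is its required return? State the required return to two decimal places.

Required return = R_f + β·MRP = 1.9% + 0.99 × 4.3% = 6.16%
Forecast 7.53% > required 6.16% → the stock plots above the SML → undervalued.

Undervalued; required return 6.16%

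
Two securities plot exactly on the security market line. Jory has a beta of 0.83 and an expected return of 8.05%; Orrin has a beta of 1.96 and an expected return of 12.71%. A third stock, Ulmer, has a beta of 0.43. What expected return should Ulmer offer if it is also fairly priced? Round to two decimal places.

6.40%

MRP (SML slope) = (12.71% − 8.05%) / (1.96 − 0.83) = 4.66% / 1.13 = 4.1239%
R_f (intercept) = 8.05% − 0.83 × 4.1239% = 4.6272%
E(R_Ulmer) = R_f + β × MRP = 4.6272% + 0.43 × 4.1239% = 6.40%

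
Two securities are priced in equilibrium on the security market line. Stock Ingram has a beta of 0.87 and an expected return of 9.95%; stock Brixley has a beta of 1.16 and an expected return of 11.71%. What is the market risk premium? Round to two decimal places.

Both satisfy E(R) = R_f + β·MRP, so the slope of the SML is
MRP = (11.71% − 9.95%) / (1.16 − 0.87) = 1.76% / 0.29 = 6.0690%

6.07%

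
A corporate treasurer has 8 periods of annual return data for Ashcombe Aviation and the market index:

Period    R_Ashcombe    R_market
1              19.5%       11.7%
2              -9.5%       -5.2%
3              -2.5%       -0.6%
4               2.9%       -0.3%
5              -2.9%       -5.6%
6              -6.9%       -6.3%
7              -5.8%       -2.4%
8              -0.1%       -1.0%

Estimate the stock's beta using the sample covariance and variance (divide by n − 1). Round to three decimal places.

Mean R_i = (19.5 − 9.5 − 2.5 + 2.9 − 2.9 − 6.9 − 5.8 − 0.1) / 8 = -0.6625%
Mean R_m = (11.7 − 5.2 − 0.6 − 0.3 − 5.6 − 6.3 − 2.4 − 1.0) / 8 = -1.2125%
Σ(R_i − R̄_i)(R_m − R̄_m) = 345.4838  ⇒  Cov = 345.4838 / 7 = 49.3548
Σ(R_m − R̄_m)² = 230.4288  ⇒  Var(R_m) = 230.4288 / 7 = 32.9184
β = Cov / Var(R_m) = 49.3548 / 32.9184 = 1.4993

1.499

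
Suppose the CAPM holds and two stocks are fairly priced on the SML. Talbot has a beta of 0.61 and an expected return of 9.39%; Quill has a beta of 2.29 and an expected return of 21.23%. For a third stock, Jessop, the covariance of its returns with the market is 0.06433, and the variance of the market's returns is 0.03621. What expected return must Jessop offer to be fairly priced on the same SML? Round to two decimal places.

17.61%

MRP = (21.23% − 9.39%) / (2.29 − 0.61) = 7.0476%
R_f = 9.39% − 0.61 × 7.0476% = 5.0910%
β_Jessop = Cov / Var(R_m) = 0.06433 / 0.03621 = 1.7766
E(R_Jessop) = R_f + β × MRP = 5.0910% + 1.7766 × 7.0476% = 17.61%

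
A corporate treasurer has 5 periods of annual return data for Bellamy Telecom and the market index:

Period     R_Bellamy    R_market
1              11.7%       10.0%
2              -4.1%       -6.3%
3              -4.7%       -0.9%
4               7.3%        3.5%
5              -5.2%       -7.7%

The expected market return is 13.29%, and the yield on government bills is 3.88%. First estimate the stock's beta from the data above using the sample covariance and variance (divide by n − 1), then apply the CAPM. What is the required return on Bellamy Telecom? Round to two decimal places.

Mean R_i = (11.7 − 4.1 − 4.7 + 7.3 − 5.2) / 5 = 1.0000%
Mean R_m = (10.0 − 6.3 − 0.9 + 3.5 − 7.7) / 5 = -0.2800%
Σ(R_i − R̄_i)(R_m − R̄_m) = 214.0500  ⇒  Cov = 214.0500 / 4 = 53.5125
Σ(R_m − R̄_m)² = 211.6480  ⇒  Var(R_m) = 211.6480 / 4 = 52.9120
β = Cov / Var(R_m) = 53.5125 / 52.9120 = 1.0113
MRP = 13.29% − 3.88% = 9.41%
E(R) = R_f + β × MRP = 3.88% + 1.0113 × 9.41% = 13.40%

13.40%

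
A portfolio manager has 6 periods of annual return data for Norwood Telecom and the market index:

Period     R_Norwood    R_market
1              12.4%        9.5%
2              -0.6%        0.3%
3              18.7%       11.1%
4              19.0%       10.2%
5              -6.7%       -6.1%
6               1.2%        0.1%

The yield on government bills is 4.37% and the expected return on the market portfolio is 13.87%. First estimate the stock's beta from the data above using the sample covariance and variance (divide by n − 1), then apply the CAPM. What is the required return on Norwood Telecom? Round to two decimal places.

Mean R_i = (12.4 − 0.6 + 18.7 + 19.0 − 6.7 + 1.2) / 6 = 7.3333%
Mean R_m = (9.5 + 0.3 + 11.1 + 10.2 − 6.1 + 0.1) / 6 = 4.1833%
Σ(R_i − R̄_i)(R_m − R̄_m) = 375.9133  ⇒  Cov = 375.9133 / 5 = 75.1827
Σ(R_m − R̄_m)² = 249.8083  ⇒  Var(R_m) = 249.8083 / 5 = 49.9617
β = Cov / Var(R_m) = 75.1827 / 49.9617 = 1.5048
MRP = 13.87% − 4.37% = 9.50%
E(R) = R_f + β × MRP = 4.37% + 1.5048 × 9.50% = 18.67%

18.67%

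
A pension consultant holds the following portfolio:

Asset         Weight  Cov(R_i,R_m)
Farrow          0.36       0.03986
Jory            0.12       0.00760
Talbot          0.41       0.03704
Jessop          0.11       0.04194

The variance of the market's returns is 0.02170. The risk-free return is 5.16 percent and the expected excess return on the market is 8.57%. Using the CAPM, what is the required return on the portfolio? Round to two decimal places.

19.01%

β_Farrow = 0.03986 / 0.02170 = 1.8369
β_Jory = 0.00760 / 0.02170 = 0.3502
β_Talbot = 0.03704 / 0.02170 = 1.7069
β_Jessop = 0.04194 / 0.02170 = 1.9327
β_P = Σ w_i β_i = 0.36×1.8369 + 0.12×0.3502 + 0.41×1.7069 + 0.11×1.9327 = 1.6157
E(R_P) = R_f + β_P × MRP = 5.16% + 1.6157 × 8.57% = 19.01%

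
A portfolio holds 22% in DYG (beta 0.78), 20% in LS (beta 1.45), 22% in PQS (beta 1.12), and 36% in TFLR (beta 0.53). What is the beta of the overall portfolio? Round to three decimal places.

0.899

β_P = Σ w_i β_i = 0.22×0.78 + 0.20×1.45 + 0.22×1.12 + 0.36×0.53 = 0.8988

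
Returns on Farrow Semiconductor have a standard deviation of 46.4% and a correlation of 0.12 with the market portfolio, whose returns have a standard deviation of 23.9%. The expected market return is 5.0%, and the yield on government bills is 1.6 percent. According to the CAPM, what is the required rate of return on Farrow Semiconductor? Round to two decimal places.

2.39%

β = ρ × σ_i / σ_m = 0.12 × 46.4% / 23.9% = 0.2330
MRP = 5.0% − 1.6% = 3.40%
E(R) = 1.6% + 0.2330 × 3.4% = 2.39%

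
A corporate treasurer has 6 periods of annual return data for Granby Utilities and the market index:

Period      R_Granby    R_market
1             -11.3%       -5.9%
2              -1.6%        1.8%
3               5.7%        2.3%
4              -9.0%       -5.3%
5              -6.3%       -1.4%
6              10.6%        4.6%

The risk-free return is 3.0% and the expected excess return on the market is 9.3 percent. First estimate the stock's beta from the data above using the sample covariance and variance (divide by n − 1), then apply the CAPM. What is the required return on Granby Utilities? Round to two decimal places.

20.63%

Mean R_i = (-11.3 − 1.6 + 5.7 − 9.0 − 6.3 + 10.6) / 6 = -1.9833%
Mean R_m = (-5.9 + 1.8 + 2.3 − 5.3 − 1.4 + 4.6) / 6 = -0.6500%
Σ(R_i − R̄_i)(R_m − R̄_m) = 174.4450  ⇒  Cov = 174.4450 / 5 = 34.8890
Σ(R_m − R̄_m)² = 92.0150  ⇒  Var(R_m) = 92.0150 / 5 = 18.4030
β = Cov / Var(R_m) = 34.8890 / 18.4030 = 1.8958
E(R) = R_f + β × MRP = 3.0% + 1.8958 × 9.3% = 20.63%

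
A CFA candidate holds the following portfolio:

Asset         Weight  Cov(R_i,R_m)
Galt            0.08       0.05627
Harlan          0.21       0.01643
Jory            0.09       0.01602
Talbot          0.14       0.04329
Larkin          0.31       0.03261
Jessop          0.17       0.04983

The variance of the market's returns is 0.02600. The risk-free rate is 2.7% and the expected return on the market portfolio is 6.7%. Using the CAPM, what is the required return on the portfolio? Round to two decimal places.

7.94%

β_Galt = 0.05627 / 0.02600 = 2.1642
β_Harlan = 0.01643 / 0.02600 = 0.6319
β_Jory = 0.01602 / 0.02600 = 0.6162
β_Talbot = 0.04329 / 0.02600 = 1.6650
β_Larkin = 0.03261 / 0.02600 = 1.2542
β_Jessop = 0.04983 / 0.02600 = 1.9165
β_P = Σ w_i β_i = 0.08×2.1642 + 0.21×0.6319 + 0.09×0.6162 + 0.14×1.6650 + 0.31×1.2542 + 0.17×1.9165 = 1.3090
MRP = 6.7% − 2.7% = 4.00%
E(R_P) = R_f + β_P × MRP = 2.7% + 1.3090 × 4.0% = 7.94%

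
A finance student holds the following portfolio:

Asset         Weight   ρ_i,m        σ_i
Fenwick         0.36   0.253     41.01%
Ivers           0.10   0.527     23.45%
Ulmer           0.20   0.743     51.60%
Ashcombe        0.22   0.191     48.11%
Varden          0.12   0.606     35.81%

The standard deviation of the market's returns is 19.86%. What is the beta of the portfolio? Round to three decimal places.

β_Fenwick = 0.253 × 41.01% / 19.86% = 0.5224
β_Ivers = 0.527 × 23.45% / 19.86% = 0.6223
β_Ulmer = 0.743 × 51.60% / 19.86% = 1.9305
β_Ashcombe = 0.191 × 48.11% / 19.86% = 0.4627
β_Varden = 0.606 × 35.81% / 19.86% = 1.0927
β_P = Σ w_i β_i = 0.36×0.5224 + 0.10×0.6223 + 0.20×1.9305 + 0.22×0.4627 + 0.12×1.0927 = 0.8693

0.869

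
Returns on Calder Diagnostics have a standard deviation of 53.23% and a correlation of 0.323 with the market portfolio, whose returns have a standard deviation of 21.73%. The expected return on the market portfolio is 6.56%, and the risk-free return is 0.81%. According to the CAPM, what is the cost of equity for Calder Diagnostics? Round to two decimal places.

β = ρ × σ_i / σ_m = 0.323 × 53.23% / 21.73% = 0.7912
MRP = 6.56% − 0.81% = 5.75%
E(R) = 0.81% + 0.7912 × 5.75% = 5.36%

5.36%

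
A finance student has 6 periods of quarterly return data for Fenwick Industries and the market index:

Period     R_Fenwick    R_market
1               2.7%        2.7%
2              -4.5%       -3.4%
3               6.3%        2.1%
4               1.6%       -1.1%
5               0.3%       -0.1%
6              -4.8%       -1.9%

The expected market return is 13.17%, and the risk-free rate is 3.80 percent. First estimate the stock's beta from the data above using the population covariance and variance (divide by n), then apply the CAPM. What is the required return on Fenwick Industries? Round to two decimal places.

18.60%

Mean R_i = (2.7 − 4.5 + 6.3 + 1.6 + 0.3 − 4.8) / 6 = 0.2667%
Mean R_m = (2.7 − 3.4 + 2.1 − 1.1 − 0.1 − 1.9) / 6 = -0.2833%
Σ(R_i − R̄_i)(R_m − R̄_m) = 43.6033  ⇒  Cov = 43.6033 / 6 = 7.2672
Σ(R_m − R̄_m)² = 27.6083  ⇒  Var(R_m) = 27.6083 / 6 = 4.6014
β = Cov / Var(R_m) = 7.2672 / 4.6014 = 1.5793
MRP = 13.17% − 3.80% = 9.37%
E(R) = R_f + β × MRP = 3.80% + 1.5793 × 9.37% = 18.60%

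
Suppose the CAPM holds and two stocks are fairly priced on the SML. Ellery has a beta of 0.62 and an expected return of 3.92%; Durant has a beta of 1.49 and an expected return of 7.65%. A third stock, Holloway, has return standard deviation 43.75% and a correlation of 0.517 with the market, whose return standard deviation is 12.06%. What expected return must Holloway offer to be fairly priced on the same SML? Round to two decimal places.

9.30%

MRP = (7.65% − 3.92%) / (1.49 − 0.62) = 4.2874%
R_f = 3.92% − 0.62 × 4.2874% = 1.2618%
β_Holloway = ρ·σ_i/σ_m = 0.517 × 43.75 / 12.06 = 1.8755
E(R_Holloway) = R_f + β × MRP = 1.2618% + 1.8755 × 4.2874% = 9.30%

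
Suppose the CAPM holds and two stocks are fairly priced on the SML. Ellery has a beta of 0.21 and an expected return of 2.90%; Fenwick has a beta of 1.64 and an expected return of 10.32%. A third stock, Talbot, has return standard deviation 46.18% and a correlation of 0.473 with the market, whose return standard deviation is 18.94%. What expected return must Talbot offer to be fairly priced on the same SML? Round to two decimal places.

7.79%

MRP = (10.32% − 2.90%) / (1.64 − 0.21) = 5.1888%
R_f = 2.90% − 0.21 × 5.1888% = 1.8104%
β_Talbot = ρ·σ_i/σ_m = 0.473 × 46.18 / 18.94 = 1.1533
E(R_Talbot) = R_f + β × MRP = 1.8104% + 1.1533 × 5.1888% = 7.79%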